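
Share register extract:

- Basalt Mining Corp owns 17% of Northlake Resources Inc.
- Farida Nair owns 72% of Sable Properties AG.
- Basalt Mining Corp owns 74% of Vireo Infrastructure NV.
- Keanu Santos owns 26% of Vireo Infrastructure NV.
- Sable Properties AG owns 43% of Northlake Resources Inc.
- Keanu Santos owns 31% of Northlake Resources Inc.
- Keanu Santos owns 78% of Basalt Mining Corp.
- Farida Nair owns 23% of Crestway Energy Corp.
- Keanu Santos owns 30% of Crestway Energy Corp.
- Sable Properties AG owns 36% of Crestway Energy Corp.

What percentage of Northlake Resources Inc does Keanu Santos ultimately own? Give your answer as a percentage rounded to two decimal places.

44.26%

Keanu reaches Northlake along 2 paths.
Direct stake: 31% = 31%.
Via Basalt: 78% × 17% = 13.26%.
Total: 31% + 13.26% = 44.26%.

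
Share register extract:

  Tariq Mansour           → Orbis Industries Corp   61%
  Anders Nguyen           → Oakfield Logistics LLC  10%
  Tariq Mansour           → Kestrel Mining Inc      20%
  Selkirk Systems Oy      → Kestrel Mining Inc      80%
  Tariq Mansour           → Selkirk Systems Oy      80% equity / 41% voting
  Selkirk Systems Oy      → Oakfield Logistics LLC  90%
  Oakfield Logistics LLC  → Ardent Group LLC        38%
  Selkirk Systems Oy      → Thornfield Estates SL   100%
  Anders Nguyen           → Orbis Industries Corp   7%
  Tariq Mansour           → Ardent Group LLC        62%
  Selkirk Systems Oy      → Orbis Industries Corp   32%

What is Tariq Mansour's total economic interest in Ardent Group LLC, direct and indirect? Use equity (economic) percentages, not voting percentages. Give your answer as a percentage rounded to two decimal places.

89.36%

Tariq reaches Ardent along 2 paths.
Direct stake: 62% = 62%.
Via Selkirk → Oakfield: 80% × 90% × 38% = 27.36%.
Total: 62% + 27.36% = 89.36%.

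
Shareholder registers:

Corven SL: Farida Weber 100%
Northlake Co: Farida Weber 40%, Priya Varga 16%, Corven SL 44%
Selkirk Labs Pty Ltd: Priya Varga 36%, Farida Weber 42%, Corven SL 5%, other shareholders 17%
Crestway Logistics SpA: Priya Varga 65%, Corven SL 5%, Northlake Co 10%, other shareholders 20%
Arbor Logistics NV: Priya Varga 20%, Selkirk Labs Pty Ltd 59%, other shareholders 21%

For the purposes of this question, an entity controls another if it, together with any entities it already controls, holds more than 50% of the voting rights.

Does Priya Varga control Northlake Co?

No

Priya holds 65% of Crestway, so Priya controls Crestway.
In Northlake, Priya's side holds only 16%, not > 50%.
So Priya does not control Northlake.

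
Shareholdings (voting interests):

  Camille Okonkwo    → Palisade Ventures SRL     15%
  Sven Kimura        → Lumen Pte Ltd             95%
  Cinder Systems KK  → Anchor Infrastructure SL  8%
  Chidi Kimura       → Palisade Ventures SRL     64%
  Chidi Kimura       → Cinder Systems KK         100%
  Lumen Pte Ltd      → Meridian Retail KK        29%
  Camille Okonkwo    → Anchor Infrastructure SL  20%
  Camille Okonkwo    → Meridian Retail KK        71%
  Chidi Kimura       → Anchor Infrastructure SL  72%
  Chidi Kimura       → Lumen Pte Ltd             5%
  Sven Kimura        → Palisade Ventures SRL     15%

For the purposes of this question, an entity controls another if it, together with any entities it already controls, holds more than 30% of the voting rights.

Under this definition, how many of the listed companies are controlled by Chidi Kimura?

Chidi holds 64% of Palisade, so Chidi controls Palisade.
Chidi holds 100% of Cinder, so Chidi controls Cinder.
Chidi and Cinder together hold 72% + 8% = 80% of Anchor, so Chidi controls Anchor.
No other company's threshold is met.
Chidi controls 3 companies.

3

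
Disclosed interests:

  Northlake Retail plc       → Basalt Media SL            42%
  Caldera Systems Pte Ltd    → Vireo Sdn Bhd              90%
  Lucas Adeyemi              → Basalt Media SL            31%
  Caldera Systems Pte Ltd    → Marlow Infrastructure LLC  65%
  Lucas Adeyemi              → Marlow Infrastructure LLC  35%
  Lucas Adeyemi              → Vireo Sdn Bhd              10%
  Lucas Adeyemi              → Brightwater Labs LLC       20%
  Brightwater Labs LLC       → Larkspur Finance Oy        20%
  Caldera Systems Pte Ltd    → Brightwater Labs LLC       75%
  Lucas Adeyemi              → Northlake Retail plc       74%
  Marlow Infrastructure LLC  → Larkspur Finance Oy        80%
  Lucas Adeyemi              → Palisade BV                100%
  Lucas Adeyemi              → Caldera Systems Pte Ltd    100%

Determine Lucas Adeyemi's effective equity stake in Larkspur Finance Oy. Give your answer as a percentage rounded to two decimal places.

99.00%

Lucas reaches Larkspur along 4 paths.
Via Caldera → Marlow: 100% × 65% × 80% = 52%.
Via Marlow: 35% × 80% = 28%.
Via Brightwater: 20% × 20% = 4%.
Via Caldera → Brightwater: 100% × 75% × 20% = 15%.
Total: 52% + 28% + 4% + 15% = 99%.
Rounded: 99.00%.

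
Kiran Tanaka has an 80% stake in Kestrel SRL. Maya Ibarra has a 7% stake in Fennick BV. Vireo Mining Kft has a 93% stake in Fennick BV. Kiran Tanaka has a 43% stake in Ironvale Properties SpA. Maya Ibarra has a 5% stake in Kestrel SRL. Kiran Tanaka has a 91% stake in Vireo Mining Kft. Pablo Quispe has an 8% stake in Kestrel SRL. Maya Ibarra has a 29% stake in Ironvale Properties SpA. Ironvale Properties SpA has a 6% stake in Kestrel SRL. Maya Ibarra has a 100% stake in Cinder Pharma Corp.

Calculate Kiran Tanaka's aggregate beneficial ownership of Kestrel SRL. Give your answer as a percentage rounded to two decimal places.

82.58%

Kiran reaches Kestrel along 2 paths.
Direct stake: 80% = 80%.
Via Ironvale: 43% × 6% = 2.58%.
Total: 80% + 2.58% = 82.58%.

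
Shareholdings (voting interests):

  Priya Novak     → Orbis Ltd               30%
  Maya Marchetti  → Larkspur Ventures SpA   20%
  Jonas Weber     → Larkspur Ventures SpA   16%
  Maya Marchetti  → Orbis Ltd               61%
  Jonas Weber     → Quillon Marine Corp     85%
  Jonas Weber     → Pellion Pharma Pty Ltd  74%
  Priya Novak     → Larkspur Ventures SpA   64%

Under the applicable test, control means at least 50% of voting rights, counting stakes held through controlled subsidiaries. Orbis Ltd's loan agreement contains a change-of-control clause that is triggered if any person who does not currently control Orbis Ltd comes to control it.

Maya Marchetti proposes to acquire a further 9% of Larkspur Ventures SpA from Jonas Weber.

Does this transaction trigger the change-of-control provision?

No

The purchase adds only to Maya's holdings (Jonas's stake shrinks), so Maya is the only person who could newly come to control Orbis.
Maya holds 61% of Orbis, so Maya controls Orbis.
So Maya already controls Orbis before the transaction.
After the purchase, Maya's direct stake in Larkspur rises to 20% + 9% = 29%, and Jonas's stake falls to 7%.
Maya controlled Orbis already, so this is not a new person acquiring control; every other person's position is unchanged or reduced.
No new person acquires control, so the clause is not triggered.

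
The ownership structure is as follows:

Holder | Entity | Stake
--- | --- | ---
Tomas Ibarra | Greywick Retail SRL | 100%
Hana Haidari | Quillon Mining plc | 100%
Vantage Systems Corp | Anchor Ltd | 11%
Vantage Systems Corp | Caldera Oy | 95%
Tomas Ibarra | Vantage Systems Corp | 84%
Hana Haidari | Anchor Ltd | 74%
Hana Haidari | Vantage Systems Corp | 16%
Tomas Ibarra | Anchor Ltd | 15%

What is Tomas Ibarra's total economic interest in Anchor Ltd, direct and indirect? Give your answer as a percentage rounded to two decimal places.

24.24%

Tomas reaches Anchor along 2 paths.
Direct stake: 15% = 15%.
Via Vantage: 84% × 11% = 9.24%.
Total: 15% + 9.24% = 24.24%.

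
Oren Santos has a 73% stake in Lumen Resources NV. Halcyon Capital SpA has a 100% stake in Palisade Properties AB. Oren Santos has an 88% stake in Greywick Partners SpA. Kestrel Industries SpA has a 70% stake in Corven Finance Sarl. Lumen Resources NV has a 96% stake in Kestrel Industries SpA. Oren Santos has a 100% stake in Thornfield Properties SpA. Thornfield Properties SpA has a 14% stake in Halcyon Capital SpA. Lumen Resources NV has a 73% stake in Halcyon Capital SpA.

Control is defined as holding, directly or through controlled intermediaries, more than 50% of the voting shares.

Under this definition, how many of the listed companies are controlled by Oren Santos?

7

Oren holds 73% of Lumen, so Oren controls Lumen.
Oren holds 100% of Thornfield, so Oren controls Thornfield.
Oren holds 88% of Greywick, so Oren controls Greywick.
Lumen and Thornfield together hold 73% + 14% = 87% of Halcyon, so Oren controls Halcyon.
Lumen holds 96% of Kestrel, so Oren controls Kestrel.
Halcyon holds 100% of Palisade, so Oren controls Palisade.
Kestrel holds 70% of Corven, so Oren controls Corven.
Oren controls 7 companies.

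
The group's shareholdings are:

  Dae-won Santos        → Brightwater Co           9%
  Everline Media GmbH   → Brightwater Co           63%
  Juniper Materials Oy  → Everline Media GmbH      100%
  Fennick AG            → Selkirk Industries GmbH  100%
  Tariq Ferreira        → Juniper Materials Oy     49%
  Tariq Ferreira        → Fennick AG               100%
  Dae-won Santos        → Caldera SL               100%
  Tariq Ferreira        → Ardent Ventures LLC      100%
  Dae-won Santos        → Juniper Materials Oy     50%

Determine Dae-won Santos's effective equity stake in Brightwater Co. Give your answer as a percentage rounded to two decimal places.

40.50%

Dae-won reaches Brightwater along 2 paths.
Via Juniper → Everline: 50% × 100% × 63% = 31.5%.
Direct stake: 9% = 9%.
Total: 31.5% + 9% = 40.5%.
Rounded: 40.50%.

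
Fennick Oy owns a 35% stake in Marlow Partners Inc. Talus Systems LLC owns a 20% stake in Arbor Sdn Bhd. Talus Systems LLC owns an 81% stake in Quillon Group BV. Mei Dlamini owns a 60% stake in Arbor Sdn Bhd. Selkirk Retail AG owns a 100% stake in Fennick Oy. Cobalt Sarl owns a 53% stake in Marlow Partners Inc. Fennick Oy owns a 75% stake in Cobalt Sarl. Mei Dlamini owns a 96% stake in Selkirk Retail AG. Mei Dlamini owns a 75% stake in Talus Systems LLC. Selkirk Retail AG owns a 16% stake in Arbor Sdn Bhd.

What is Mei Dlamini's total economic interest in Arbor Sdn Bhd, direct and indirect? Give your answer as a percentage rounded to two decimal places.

Mei reaches Arbor along 3 paths.
Direct stake: 60% = 60%.
Via Talus: 75% × 20% = 15%.
Via Selkirk: 96% × 16% = 15.36%.
Total: 60% + 15% + 15.36% = 90.36%.

90.36%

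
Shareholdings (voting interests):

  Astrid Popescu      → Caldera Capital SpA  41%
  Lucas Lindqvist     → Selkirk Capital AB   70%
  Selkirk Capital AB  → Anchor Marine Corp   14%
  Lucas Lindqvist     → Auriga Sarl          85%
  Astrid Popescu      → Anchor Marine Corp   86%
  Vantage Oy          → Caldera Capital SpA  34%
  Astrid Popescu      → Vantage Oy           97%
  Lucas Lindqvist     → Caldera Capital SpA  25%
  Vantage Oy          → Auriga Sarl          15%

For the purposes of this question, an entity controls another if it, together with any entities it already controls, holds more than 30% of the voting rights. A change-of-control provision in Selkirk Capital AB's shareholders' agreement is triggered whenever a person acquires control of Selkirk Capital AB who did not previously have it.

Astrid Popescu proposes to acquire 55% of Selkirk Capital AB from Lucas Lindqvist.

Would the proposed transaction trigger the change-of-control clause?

Yes

The purchase adds only to Astrid's holdings (Lucas's stake shrinks), so Astrid is the only person who could newly come to control Selkirk.
Astrid holds 97% of Vantage, so Astrid controls Vantage.
Astrid and Vantage together hold 41% + 34% = 75% of Caldera, so Astrid controls Caldera.
Astrid holds 86% of Anchor, so Astrid controls Anchor.
Neither Astrid nor any entity Astrid controls holds any voting interest in Selkirk.
So before the transaction, Astrid does not control Selkirk.
After the purchase, Astrid holds 55% of Selkirk directly, and Lucas's stake falls to 15%.
Astrid holds 55% of Selkirk, so Astrid controls Selkirk.
Astrid did not control Selkirk before and does after, so the clause is triggered.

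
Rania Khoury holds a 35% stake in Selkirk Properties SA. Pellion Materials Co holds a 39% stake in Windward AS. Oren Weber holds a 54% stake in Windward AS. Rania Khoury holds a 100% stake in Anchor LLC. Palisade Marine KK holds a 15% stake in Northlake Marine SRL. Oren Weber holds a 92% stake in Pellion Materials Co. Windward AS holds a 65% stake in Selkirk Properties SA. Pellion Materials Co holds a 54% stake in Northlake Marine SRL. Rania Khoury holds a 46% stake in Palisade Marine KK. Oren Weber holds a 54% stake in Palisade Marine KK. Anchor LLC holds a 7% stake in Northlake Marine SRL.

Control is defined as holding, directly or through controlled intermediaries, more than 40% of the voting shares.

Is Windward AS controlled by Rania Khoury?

No

Rania holds 46% of Palisade, so Rania controls Palisade.
Rania holds 100% of Anchor, so Rania controls Anchor.
Neither Rania nor any entity Rania controls holds any voting interest in Windward.
So Rania does not control Windward.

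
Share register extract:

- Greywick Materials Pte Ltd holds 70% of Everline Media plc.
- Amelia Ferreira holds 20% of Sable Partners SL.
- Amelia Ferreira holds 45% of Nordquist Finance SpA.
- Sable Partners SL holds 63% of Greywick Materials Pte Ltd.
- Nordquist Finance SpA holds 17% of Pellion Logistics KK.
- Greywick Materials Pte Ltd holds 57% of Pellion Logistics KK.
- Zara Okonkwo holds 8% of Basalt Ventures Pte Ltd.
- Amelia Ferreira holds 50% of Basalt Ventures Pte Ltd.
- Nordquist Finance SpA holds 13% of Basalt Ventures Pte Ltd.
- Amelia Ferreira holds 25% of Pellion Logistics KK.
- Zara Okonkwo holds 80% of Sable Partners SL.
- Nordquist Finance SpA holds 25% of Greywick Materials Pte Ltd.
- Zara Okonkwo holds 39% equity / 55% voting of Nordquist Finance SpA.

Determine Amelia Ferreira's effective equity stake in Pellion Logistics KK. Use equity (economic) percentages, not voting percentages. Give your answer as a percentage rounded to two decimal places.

Amelia reaches Pellion along 4 paths.
Direct stake: 25% = 25%.
Via Nordquist → Greywick: 45% × 25% × 57% = 6.4125%.
Via Sable → Greywick: 20% × 63% × 57% = 7.182%.
Via Nordquist: 45% × 17% = 7.65%.
Total: 25% + 6.4125% + 7.182% + 7.65% = 46.2445%.
Rounded: 46.24%.

46.24%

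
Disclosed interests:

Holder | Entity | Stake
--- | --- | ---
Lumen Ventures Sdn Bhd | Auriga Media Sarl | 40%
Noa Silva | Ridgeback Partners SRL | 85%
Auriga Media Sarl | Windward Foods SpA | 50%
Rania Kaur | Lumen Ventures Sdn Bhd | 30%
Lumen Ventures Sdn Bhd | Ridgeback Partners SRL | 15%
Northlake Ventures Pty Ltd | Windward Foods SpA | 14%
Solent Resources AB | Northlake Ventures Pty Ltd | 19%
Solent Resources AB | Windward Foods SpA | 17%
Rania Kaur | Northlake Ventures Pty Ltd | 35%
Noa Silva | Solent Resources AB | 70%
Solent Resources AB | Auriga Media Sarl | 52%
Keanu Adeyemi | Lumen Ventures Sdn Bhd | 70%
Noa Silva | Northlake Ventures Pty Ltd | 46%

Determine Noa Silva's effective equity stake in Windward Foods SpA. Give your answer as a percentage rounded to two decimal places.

Noa reaches Windward along 4 paths.
Via Solent: 70% × 17% = 11.9%.
Via Solent → Auriga: 70% × 52% × 50% = 18.2%.
Via Northlake: 46% × 14% = 6.44%.
Via Solent → Northlake: 70% × 19% × 14% = 1.862%.
Total: 11.9% + 18.2% + 6.44% + 1.862% = 38.402%.
Rounded: 38.40%.

38.40%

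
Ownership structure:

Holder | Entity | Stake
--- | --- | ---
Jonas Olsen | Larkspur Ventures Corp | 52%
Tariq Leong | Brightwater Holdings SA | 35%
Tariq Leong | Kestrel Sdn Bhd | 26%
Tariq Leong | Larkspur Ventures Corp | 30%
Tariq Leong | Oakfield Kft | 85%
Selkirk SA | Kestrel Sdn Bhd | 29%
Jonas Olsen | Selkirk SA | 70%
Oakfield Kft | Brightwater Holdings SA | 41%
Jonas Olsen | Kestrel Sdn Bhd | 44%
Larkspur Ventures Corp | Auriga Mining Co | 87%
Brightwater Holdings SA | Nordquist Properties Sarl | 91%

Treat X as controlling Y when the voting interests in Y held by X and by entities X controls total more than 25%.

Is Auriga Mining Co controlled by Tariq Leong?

Yes

Tariq holds 30% of Larkspur, so Tariq controls Larkspur.
Larkspur holds 87% of Auriga, so Tariq controls Auriga.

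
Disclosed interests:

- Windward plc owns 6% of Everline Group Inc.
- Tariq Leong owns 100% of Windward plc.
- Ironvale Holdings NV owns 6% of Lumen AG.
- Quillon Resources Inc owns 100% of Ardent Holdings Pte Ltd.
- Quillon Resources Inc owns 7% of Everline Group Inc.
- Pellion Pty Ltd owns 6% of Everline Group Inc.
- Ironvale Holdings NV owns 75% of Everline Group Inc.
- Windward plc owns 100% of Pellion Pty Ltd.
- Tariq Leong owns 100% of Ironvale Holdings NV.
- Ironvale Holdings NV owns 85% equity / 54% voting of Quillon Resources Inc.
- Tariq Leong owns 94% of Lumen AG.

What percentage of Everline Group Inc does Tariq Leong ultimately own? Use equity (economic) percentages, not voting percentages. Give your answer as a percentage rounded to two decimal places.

92.95%

Tariq reaches Everline along 4 paths.
Via Windward → Pellion: 100% × 100% × 6% = 6%.
Via Ironvale: 100% × 75% = 75%.
Via Windward: 100% × 6% = 6%.
Via Ironvale → Quillon: 100% × 85% × 7% = 5.95%.
Total: 6% + 75% + 6% + 5.95% = 92.95%.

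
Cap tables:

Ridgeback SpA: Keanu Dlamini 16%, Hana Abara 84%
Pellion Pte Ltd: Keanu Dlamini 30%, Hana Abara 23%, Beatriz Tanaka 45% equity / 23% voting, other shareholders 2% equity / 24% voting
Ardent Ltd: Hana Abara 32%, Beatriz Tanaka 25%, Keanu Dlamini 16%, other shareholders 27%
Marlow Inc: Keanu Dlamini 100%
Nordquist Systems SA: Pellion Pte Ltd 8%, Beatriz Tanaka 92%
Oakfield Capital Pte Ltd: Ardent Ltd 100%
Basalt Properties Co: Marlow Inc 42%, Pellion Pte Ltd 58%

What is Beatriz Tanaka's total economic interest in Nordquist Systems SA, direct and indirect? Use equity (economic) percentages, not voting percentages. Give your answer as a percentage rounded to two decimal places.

Beatriz reaches Nordquist along 2 paths.
Via Pellion: 45% × 8% = 3.6%.
Direct stake: 92% = 92%.
Total: 3.6% + 92% = 95.6%.
Rounded: 95.60%.

95.60%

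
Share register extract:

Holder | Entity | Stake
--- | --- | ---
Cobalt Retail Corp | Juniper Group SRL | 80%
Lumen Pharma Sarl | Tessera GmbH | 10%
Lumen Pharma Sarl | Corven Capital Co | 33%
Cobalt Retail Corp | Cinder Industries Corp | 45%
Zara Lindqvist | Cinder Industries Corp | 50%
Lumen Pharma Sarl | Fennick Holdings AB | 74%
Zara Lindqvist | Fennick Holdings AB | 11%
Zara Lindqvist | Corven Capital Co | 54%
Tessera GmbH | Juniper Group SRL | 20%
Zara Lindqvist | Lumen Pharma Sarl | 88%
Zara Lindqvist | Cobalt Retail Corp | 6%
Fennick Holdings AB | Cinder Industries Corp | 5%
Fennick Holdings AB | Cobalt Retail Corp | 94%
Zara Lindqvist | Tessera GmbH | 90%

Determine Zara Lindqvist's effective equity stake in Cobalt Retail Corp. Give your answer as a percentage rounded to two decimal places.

Zara reaches Cobalt along 3 paths.
Via Lumen → Fennick: 88% × 74% × 94% = 61.2128%.
Via Fennick: 11% × 94% = 10.34%.
Direct stake: 6% = 6%.
Total: 61.2128% + 10.34% + 6% = 77.5528%.
Rounded: 77.55%.

77.55%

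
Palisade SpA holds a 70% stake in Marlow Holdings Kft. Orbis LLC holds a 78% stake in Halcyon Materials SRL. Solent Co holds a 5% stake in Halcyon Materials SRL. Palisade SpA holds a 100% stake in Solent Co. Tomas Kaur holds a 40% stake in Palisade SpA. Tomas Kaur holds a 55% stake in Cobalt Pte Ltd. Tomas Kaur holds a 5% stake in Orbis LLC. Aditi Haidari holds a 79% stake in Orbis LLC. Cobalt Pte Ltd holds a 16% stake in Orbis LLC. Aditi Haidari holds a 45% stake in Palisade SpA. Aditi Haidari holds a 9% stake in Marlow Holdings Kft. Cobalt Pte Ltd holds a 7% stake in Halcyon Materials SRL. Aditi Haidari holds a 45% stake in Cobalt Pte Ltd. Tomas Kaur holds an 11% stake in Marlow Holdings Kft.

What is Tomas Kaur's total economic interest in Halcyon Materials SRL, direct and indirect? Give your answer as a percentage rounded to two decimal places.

Tomas reaches Halcyon along 4 paths.
Via Palisade → Solent: 40% × 100% × 5% = 2%.
Via Cobalt: 55% × 7% = 3.85%.
Via Cobalt → Orbis: 55% × 16% × 78% = 6.864%.
Via Orbis: 5% × 78% = 3.9%.
Total: 2% + 3.85% + 6.864% + 3.9% = 16.614%.
Rounded: 16.61%.

16.61%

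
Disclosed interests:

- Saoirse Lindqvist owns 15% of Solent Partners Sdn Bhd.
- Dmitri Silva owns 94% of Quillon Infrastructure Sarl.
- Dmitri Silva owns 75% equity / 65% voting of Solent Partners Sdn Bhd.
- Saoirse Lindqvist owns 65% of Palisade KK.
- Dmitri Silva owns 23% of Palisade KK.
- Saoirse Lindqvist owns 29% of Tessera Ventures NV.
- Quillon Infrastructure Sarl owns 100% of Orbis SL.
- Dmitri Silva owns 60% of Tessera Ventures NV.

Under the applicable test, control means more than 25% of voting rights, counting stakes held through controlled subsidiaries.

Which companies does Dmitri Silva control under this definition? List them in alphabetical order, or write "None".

Orbis SL, Quillon Infrastructure Sarl, Solent Partners Sdn Bhd, Tessera Ventures NV

Dmitri holds 65% of Solent, so Dmitri controls Solent.
Dmitri holds 94% of Quillon, so Dmitri controls Quillon.
Quillon holds 100% of Orbis, so Dmitri controls Orbis.
Dmitri holds 60% of Tessera, so Dmitri controls Tessera.
No other company's threshold is met.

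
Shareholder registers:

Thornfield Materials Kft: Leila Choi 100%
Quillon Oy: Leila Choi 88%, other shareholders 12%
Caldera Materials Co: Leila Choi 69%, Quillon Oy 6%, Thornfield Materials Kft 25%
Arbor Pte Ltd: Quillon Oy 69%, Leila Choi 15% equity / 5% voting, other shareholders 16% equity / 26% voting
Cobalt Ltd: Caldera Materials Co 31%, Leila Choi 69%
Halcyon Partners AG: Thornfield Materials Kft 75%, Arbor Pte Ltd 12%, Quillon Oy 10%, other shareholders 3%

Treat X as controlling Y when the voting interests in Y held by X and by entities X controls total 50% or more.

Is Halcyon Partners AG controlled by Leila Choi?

Yes

Leila holds 88% of Quillon, so Leila controls Quillon.
Quillon and Leila together hold 69% + 5% = 74% of Arbor, so Leila controls Arbor.
Leila holds 100% of Thornfield, so Leila controls Thornfield.
Thornfield and Arbor and Quillon together hold 75% + 12% + 10% = 97% of Halcyon, so Leila controls Halcyon.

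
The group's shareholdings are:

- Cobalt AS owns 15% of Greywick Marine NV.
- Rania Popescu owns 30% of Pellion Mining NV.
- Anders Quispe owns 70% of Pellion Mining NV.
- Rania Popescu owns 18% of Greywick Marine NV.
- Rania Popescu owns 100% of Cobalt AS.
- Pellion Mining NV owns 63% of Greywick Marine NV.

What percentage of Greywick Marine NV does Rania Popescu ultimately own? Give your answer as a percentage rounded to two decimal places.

51.90%

Rania reaches Greywick along 3 paths.
Via Cobalt: 100% × 15% = 15%.
Via Pellion: 30% × 63% = 18.9%.
Direct stake: 18% = 18%.
Total: 15% + 18.9% + 18% = 51.9%.
Rounded: 51.90%.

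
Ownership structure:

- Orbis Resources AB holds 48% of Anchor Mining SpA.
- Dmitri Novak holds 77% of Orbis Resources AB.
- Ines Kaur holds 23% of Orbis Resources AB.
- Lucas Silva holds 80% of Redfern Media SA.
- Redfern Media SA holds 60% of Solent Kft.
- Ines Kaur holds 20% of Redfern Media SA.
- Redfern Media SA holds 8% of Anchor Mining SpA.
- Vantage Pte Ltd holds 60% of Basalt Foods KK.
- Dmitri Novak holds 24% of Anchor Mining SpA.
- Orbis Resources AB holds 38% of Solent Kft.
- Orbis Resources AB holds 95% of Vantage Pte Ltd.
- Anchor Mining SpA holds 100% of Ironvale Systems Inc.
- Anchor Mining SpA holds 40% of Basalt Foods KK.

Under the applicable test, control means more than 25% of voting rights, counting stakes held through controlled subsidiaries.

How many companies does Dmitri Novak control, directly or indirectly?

Dmitri holds 77% of Orbis, so Dmitri controls Orbis.
Dmitri and Orbis together hold 24% + 48% = 72% of Anchor, so Dmitri controls Anchor.
Orbis holds 38% of Solent, so Dmitri controls Solent.
Orbis holds 95% of Vantage, so Dmitri controls Vantage.
Anchor holds 100% of Ironvale, so Dmitri controls Ironvale.
Vantage and Anchor together hold 60% + 40% = 100% of Basalt, so Dmitri controls Basalt.
No other company's threshold is met.
Dmitri controls 6 companies.

6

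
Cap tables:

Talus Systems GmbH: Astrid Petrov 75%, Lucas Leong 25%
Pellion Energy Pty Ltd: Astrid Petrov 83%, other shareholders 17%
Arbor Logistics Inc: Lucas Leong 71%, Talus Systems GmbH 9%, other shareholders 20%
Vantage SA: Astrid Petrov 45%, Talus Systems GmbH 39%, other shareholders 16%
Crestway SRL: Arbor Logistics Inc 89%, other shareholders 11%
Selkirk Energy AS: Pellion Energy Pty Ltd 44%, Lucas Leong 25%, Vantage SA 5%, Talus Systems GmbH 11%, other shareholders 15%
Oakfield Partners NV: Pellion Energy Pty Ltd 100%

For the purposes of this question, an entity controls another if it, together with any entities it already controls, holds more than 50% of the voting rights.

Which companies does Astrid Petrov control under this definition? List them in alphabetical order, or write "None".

Oakfield Partners NV, Pellion Energy Pty Ltd, Selkirk Energy AS, Talus Systems GmbH, Vantage SA

Astrid holds 75% of Talus, so Astrid controls Talus.
Astrid holds 83% of Pellion, so Astrid controls Pellion.
Astrid and Talus together hold 45% + 39% = 84% of Vantage, so Astrid controls Vantage.
Pellion and Vantage and Talus together hold 44% + 5% + 11% = 60% of Selkirk, so Astrid controls Selkirk.
Pellion holds 100% of Oakfield, so Astrid controls Oakfield.
No other company's threshold is met.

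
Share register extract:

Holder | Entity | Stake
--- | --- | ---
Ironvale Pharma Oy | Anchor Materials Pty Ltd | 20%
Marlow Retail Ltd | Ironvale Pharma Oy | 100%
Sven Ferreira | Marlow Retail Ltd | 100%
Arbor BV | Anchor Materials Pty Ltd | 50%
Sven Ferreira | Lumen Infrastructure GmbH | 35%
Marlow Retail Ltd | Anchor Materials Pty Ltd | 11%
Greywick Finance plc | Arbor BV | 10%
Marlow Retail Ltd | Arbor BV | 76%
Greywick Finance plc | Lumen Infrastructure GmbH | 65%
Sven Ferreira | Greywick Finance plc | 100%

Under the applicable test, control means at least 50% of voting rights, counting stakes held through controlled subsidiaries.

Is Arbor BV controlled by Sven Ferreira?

Yes

Sven holds 100% of Marlow, so Sven controls Marlow.
Sven holds 100% of Greywick, so Sven controls Greywick.
Greywick and Marlow together hold 10% + 76% = 86% of Arbor, so Sven controls Arbor.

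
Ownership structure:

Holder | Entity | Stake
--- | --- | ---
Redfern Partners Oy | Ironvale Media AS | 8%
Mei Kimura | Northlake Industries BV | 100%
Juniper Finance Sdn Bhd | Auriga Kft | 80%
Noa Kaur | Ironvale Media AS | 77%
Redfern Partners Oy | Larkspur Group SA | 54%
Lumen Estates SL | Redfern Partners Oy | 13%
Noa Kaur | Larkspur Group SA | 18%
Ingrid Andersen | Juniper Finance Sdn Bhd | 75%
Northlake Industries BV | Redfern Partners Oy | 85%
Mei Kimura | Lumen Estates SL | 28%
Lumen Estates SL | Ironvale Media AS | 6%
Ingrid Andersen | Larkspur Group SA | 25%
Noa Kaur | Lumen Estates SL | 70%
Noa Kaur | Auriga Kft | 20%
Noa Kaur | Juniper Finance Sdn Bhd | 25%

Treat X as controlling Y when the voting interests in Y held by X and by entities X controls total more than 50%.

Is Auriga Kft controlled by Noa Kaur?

Noa holds 70% of Lumen, so Noa controls Lumen.
Noa and Lumen together hold 77% + 6% = 83% of Ironvale, so Noa controls Ironvale.
In Auriga, Noa's side holds only 20%, not > 50%.
So Noa does not control Auriga.

No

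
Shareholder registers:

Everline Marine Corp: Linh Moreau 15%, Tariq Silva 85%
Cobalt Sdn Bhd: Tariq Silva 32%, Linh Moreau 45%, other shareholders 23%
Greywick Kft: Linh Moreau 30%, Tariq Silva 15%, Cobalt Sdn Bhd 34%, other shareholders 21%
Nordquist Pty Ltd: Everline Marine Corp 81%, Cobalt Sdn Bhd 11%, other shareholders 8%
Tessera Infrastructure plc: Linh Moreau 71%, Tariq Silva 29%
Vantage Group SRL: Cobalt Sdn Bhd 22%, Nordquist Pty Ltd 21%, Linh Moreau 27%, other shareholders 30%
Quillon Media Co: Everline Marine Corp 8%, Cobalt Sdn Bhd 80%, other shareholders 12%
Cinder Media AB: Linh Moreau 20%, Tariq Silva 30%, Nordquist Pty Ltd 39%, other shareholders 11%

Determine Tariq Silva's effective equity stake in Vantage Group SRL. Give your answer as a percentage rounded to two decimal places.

Tariq reaches Vantage along 3 paths.
Via Cobalt: 32% × 22% = 7.04%.
Via Everline → Nordquist: 85% × 81% × 21% = 14.4585%.
Via Cobalt → Nordquist: 32% × 11% × 21% = 0.7392%.
Total: 7.04% + 14.4585% + 0.7392% = 22.2377%.
Rounded: 22.24%.

22.24%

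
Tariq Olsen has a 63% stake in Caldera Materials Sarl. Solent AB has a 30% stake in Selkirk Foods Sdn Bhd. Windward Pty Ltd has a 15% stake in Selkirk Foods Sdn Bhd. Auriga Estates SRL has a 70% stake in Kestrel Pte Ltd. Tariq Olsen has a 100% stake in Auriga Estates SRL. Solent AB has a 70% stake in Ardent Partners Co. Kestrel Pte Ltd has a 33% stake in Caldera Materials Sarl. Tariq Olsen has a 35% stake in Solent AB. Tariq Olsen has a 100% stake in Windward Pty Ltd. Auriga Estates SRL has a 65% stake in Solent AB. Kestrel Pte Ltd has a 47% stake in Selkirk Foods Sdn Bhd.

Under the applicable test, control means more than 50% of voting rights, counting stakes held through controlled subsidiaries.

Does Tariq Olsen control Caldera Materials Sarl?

Yes

Tariq holds 100% of Auriga, so Tariq controls Auriga.
Auriga holds 70% of Kestrel, so Tariq controls Kestrel.
Tariq and Kestrel together hold 63% + 33% = 96% of Caldera, so Tariq controls Caldera.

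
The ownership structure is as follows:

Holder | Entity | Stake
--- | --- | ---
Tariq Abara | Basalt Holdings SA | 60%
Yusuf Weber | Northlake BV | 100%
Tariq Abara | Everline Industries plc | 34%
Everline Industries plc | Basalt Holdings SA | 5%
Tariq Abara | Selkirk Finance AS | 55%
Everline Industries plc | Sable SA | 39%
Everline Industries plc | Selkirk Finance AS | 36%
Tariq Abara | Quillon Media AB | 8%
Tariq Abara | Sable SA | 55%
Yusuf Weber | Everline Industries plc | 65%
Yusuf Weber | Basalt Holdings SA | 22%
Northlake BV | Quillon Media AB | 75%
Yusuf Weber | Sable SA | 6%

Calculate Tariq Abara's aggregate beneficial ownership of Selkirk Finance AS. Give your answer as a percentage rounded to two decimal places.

Tariq reaches Selkirk along 2 paths.
Via Everline: 34% × 36% = 12.24%.
Direct stake: 55% = 55%.
Total: 12.24% + 55% = 67.24%.

67.24%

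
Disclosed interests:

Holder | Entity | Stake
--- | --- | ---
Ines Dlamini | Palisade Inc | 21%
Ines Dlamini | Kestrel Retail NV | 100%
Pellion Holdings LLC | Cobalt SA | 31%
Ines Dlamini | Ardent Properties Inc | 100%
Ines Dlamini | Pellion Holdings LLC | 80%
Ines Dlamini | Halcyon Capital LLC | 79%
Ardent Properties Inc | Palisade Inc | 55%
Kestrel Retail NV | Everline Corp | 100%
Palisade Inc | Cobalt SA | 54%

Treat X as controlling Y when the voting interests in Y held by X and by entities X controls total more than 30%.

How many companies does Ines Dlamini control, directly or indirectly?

Ines holds 100% of Ardent, so Ines controls Ardent.
Ines holds 100% of Kestrel, so Ines controls Kestrel.
Ines holds 80% of Pellion, so Ines controls Pellion.
Ardent and Ines together hold 55% + 21% = 76% of Palisade, so Ines controls Palisade.
Kestrel holds 100% of Everline, so Ines controls Everline.
Pellion and Palisade together hold 31% + 54% = 85% of Cobalt, so Ines controls Cobalt.
Ines holds 79% of Halcyon, so Ines controls Halcyon.
Ines controls 7 companies.

7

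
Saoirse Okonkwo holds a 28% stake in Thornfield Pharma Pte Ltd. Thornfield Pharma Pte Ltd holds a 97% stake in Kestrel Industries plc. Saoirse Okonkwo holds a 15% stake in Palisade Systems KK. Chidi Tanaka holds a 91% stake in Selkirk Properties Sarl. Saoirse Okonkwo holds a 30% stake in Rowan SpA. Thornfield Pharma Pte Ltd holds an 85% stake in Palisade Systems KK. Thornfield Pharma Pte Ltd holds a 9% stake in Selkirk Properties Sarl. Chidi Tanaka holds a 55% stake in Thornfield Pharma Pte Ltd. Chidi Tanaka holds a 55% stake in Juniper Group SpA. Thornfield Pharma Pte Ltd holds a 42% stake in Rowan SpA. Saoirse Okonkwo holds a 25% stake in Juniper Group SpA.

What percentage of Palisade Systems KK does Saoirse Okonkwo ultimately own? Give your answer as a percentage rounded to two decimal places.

Saoirse reaches Palisade along 2 paths.
Direct stake: 15% = 15%.
Via Thornfield: 28% × 85% = 23.8%.
Total: 15% + 23.8% = 38.8%.
Rounded: 38.80%.

38.80%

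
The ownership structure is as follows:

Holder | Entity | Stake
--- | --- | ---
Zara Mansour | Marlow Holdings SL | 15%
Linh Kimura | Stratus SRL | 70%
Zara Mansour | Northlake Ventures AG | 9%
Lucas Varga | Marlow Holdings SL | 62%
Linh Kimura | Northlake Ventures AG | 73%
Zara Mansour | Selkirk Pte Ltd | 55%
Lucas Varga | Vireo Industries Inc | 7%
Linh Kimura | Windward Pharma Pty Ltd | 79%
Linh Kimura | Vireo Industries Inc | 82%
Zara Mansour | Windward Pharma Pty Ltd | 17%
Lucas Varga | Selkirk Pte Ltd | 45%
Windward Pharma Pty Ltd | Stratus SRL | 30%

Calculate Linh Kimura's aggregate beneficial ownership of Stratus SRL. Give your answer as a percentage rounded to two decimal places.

93.70%

Linh reaches Stratus along 2 paths.
Via Windward: 79% × 30% = 23.7%.
Direct stake: 70% = 70%.
Total: 23.7% + 70% = 93.7%.
Rounded: 93.70%.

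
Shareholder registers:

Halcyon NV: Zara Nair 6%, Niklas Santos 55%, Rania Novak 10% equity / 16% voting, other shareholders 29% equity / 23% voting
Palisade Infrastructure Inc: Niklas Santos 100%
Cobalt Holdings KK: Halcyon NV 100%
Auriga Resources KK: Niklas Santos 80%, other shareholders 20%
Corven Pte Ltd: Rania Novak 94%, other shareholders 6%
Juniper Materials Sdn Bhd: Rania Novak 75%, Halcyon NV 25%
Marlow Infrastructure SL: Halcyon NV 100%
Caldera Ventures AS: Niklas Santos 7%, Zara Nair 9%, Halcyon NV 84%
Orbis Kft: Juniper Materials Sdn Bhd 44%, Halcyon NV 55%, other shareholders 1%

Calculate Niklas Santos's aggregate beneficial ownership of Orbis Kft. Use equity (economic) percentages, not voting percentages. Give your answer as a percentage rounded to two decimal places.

36.30%

Niklas reaches Orbis along 2 paths.
Via Halcyon → Juniper: 55% × 25% × 44% = 6.05%.
Via Halcyon: 55% × 55% = 30.25%.
Total: 6.05% + 30.25% = 36.3%.
Rounded: 36.30%.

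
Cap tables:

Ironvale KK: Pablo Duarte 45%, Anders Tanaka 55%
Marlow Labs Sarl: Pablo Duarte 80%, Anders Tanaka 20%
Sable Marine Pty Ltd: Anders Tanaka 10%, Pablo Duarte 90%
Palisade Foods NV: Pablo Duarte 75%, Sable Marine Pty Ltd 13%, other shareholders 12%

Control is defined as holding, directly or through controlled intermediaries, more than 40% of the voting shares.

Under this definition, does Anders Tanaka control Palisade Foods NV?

Anders holds 55% of Ironvale, so Anders controls Ironvale.
Neither Anders nor any entity Anders controls holds any voting interest in Palisade.
So Anders does not control Palisade.

No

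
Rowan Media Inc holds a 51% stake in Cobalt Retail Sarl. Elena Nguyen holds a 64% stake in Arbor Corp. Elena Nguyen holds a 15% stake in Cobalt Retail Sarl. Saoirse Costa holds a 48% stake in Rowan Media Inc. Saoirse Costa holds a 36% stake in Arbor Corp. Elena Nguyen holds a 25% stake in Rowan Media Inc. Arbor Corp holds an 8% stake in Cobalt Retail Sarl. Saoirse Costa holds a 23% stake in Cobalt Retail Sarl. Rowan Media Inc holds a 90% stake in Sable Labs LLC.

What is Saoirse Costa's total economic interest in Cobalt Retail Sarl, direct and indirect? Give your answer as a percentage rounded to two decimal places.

50.36%

Saoirse reaches Cobalt along 3 paths.
Via Rowan: 48% × 51% = 24.48%.
Via Arbor: 36% × 8% = 2.88%.
Direct stake: 23% = 23%.
Total: 24.48% + 2.88% + 23% = 50.36%.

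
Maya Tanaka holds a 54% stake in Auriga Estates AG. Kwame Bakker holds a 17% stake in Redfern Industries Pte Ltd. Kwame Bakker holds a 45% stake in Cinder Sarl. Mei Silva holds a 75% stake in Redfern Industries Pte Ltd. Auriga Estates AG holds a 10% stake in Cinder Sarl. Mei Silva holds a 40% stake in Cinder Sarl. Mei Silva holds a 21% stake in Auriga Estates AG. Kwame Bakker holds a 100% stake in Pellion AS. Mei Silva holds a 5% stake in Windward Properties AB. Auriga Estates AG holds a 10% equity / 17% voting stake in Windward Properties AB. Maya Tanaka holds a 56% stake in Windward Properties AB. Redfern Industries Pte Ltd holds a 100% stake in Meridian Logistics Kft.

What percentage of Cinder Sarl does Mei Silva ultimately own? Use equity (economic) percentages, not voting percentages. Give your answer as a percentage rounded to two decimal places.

42.10%

Mei reaches Cinder along 2 paths.
Direct stake: 40% = 40%.
Via Auriga: 21% × 10% = 2.1%.
Total: 40% + 2.1% = 42.1%.
Rounded: 42.10%.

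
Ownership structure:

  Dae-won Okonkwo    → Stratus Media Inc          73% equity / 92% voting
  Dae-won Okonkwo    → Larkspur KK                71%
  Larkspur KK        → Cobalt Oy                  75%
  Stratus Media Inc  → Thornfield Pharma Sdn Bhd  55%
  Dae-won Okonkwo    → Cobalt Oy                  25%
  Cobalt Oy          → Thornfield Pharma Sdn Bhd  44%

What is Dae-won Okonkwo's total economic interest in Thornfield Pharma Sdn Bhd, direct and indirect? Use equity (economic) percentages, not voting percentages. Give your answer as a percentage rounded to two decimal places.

74.58%

Dae-won reaches Thornfield along 3 paths.
Via Stratus: 73% × 55% = 40.15%.
Via Cobalt: 25% × 44% = 11%.
Via Larkspur → Cobalt: 71% × 75% × 44% = 23.43%.
Total: 40.15% + 11% + 23.43% = 74.58%.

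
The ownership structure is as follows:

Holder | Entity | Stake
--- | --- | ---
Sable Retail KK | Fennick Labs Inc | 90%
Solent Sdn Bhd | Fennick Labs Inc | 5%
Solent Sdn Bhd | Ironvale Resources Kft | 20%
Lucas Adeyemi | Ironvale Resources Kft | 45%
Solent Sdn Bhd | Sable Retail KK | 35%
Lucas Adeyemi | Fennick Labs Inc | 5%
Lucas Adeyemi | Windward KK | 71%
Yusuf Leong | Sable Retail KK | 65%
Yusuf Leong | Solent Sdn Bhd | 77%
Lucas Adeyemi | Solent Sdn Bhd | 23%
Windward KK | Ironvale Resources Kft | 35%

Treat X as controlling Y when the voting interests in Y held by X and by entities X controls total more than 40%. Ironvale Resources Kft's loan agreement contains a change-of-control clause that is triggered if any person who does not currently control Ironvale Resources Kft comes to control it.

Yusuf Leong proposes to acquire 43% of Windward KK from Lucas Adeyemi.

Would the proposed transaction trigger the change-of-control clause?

Yes

The purchase adds only to Yusuf's holdings (Lucas's stake shrinks), so Yusuf is the only person who could newly come to control Ironvale.
Yusuf holds 77% of Solent, so Yusuf controls Solent.
Yusuf and Solent together hold 65% + 35% = 100% of Sable, so Yusuf controls Sable.
Solent and Sable together hold 5% + 90% = 95% of Fennick, so Yusuf controls Fennick.
In Ironvale, Yusuf's side holds only 20%, not > 40%.
So before the transaction, Yusuf does not control Ironvale.
After the purchase, Yusuf holds 43% of Windward directly, and Lucas's stake falls to 28%.
Yusuf holds 43% of Windward, so Yusuf controls Windward.
Solent and Windward together hold 20% + 35% = 55% of Ironvale, so Yusuf controls Ironvale.
Yusuf did not control Ironvale before and does after, so the clause is triggered.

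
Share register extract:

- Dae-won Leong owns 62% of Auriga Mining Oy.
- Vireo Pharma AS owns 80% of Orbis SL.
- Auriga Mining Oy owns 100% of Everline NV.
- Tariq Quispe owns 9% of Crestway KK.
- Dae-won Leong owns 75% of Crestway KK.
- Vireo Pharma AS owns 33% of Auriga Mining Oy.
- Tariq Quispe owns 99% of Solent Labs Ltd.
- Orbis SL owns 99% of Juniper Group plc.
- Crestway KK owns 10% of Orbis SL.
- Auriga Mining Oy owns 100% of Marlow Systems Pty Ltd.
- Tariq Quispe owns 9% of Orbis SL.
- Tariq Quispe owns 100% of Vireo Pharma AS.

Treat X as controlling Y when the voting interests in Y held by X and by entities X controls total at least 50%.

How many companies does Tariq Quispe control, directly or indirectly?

Tariq holds 100% of Vireo, so Tariq controls Vireo.
Tariq holds 99% of Solent, so Tariq controls Solent.
Vireo and Tariq together hold 80% + 9% = 89% of Orbis, so Tariq controls Orbis.
Orbis holds 99% of Juniper, so Tariq controls Juniper.
No other company's threshold is met.
Tariq controls 4 companies.

4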